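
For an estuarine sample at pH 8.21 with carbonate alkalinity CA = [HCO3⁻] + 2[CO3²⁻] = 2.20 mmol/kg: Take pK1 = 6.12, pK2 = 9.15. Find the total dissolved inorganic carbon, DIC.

CA = [HCO3⁻] + 2[CO3²⁻] = (α₁ + 2α₂)·DIC
At pH 8.21: [H⁺]/K1 = 10^-2.09 = 0.0081283, K2/[H⁺] = 10^-0.94 = 0.11482
α₁ = 1/(1 + 0.0081283 + 0.11482) = 1/1.1229 = 0.8905; α₂ = α₁·K2/[H⁺] = 0.1022
α₁ + 2α₂ = 1.0950
DIC = CA / (α₁ + 2α₂) = 2.20 / 1.0950 = 2.01 mmol/kg

DIC = 2.01 mmol/kg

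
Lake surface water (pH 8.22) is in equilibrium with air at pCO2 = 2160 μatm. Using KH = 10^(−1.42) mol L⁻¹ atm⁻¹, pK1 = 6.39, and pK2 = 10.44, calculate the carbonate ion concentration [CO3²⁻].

[CO2*] = KH · pCO2 = 10^(−1.42) × 2160×10^-6 = 8.212×10^-5 mol/L
α₀ = 1/(1 + K1/[H⁺] + K1K2/[H⁺]²) = 1/(1 + 10^+1.83 + 10^-0.39) = 0.01449
DIC = [CO2*]/α₀ = 8.212×10^-5 / 0.01449 = 5.668 mmol/L
[CO3²⁻] = α₂·DIC; α₂ = 0.005903, so [CO3²⁻] = 0.005903 × 5.668 = 0.0335 mmol/L

[CO3²⁻] = 0.0335 mmol/L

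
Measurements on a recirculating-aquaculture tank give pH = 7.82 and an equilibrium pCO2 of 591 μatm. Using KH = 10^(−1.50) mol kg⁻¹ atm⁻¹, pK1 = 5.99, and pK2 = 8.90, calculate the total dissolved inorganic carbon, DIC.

[CO2*] = KH · pCO2 = 10^(−1.50) × 591×10^-6 = 1.869×10^-5 mol/kg
α₀ = 1/(1 + K1/[H⁺] + K1K2/[H⁺]²) = 1/(1 + 10^+1.83 + 10^+0.75) = 0.01347
DIC = [CO2*]/α₀ = 1.869×10^-5 / 0.01347 = 1.39 mmol/kg

DIC = 1.39 mmol/kg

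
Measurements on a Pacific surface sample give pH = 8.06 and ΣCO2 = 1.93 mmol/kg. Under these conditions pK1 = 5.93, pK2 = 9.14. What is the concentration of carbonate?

[CO3²⁻] = 0.147 mmol/kg

α₂ = 1 / (1 + [H⁺]/K2 + [H⁺]²/(K1K2)) = 1 / (1 + 10^+1.08 + 10^-1.05)
   = 1 / (1 + 12.023 + 0.089125) = 1/13.112 = 0.07627
[CO3²⁻] = α₂ × DIC = 0.07627 × 1.93 = 0.147 mmol/kg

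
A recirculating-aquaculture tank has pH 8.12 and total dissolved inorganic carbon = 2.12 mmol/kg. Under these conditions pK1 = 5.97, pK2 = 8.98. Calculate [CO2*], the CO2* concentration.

α₀ = 1 / (1 + K1/[H⁺] + K1K2/[H⁺]²) = 1 / (1 + 10^+2.15 + 10^+1.29)
   = 1 / (1 + 141.25 + 19.498) = 1/161.75 = 0.006182
[CO2*] = α₀ × DIC = 0.006182 × 2.12 = 0.0131 mmol/kg = 13.1 μmol/kg

[CO2*] = 13.1 μmol/kg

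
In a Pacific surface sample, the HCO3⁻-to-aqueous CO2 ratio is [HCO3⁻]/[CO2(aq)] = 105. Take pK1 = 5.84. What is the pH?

pH = 7.86

From K1 = [H⁺][HCO3⁻]/[CO2(aq)]:  pH = pK1 + log₁₀([HCO3⁻]/[CO2(aq)])
log₁₀(105) = +2.021
pH = 5.84 + (+2.021) = 7.86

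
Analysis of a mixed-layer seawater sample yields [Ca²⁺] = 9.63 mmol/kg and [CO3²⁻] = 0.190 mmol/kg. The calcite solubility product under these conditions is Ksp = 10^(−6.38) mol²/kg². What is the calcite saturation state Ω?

Ω = 4.39

Ksp = 10^(−6.38) = 4.169×10^-7
Ω = [Ca²⁺][CO3²⁻]/Ksp = (9.63×10^-3)(0.190×10^-3) / 4.169×10^-7 = 4.39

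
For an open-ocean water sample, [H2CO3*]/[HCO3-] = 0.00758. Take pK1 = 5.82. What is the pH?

pH = 7.94

From K1 = [H⁺][HCO3-]/[H2CO3*]:  pH = pK1 − log₁₀([H2CO3*]/[HCO3-])
log₁₀(0.00758) = -2.120
pH = 5.82 − (-2.120) = 7.94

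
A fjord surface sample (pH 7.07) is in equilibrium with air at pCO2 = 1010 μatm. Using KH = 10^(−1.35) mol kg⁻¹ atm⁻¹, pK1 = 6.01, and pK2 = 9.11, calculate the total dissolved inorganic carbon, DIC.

[CO2*] = KH · pCO2 = 10^(−1.35) × 1010×10^-6 = 4.512×10^-5 mol/kg
α₀ = 1/(1 + K1/[H⁺] + K1K2/[H⁺]²) = 1/(1 + 10^+1.06 + 10^-0.98) = 0.07945
DIC = [CO2*]/α₀ = 4.512×10^-5 / 0.07945 = 0.568 mmol/kg

DIC = 0.568 mmol/kg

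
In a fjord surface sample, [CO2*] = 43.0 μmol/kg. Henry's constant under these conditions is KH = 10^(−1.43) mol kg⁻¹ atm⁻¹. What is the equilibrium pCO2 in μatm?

KH = 10^(−1.43) = 3.715×10^-2 mol kg⁻¹ atm⁻¹
pCO2 = [CO2*]/KH = 43.0×10^-6 / 3.715×10^-2 = 1.16×10^-3 atm = 1160 μatm

pCO2 = 1160 μatm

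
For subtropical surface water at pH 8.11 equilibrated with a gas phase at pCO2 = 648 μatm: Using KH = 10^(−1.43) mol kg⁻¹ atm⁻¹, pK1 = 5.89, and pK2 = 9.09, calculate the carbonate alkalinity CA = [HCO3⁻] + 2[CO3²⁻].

CA = 4.83 mmol/kg

[CO2*] = KH · pCO2 = 10^(−1.43) × 648×10^-6 = 2.408×10^-5 mol/kg
α₀ = 1/(1 + K1/[H⁺] + K1K2/[H⁺]²) = 1/(1 + 10^+2.22 + 10^+1.24) = 0.005425
DIC = [CO2*]/α₀ = 2.408×10^-5 / 0.005425 = 4.438 mmol/kg
CA = (α₁ + 2α₂)·DIC = (0.9003 + 2×0.09427) × 4.438 = 4.83 mmol/kg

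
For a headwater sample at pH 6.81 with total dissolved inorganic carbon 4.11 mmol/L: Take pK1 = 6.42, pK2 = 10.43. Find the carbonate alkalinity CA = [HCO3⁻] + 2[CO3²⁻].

CA = [HCO3⁻] + 2[CO3²⁻] = (α₁ + 2α₂)·DIC
At pH 6.81: [H⁺]/K1 = 10^-0.39 = 0.40738, K2/[H⁺] = 10^-3.62 = 0.00023988
α₁ = 1/(1 + 0.40738 + 0.00023988) = 1/1.4076 = 0.7104; α₂ = α₁·K2/[H⁺] = 0.0001704
α₁ + 2α₂ = 0.7108
CA = 0.7108 × 4.11 = 2.92 mmol/L

CA = 2.92 mmol/L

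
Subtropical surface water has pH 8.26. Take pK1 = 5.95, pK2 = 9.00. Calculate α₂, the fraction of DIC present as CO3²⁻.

α₂ = 0.153

α₂ = 1 / (1 + [H⁺]/K2 + [H⁺]²/(K1K2)) = 1 / (1 + 10^+0.74 + 10^-1.57)
   = 1 / (1 + 5.4954 + 0.026915) = 1/6.5223 = 0.1533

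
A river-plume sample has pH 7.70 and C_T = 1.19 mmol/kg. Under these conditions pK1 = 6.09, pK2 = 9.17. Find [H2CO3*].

α₀ = 1 / (1 + K1/[H⁺] + K1K2/[H⁺]²) = 1 / (1 + 10^+1.61 + 10^+0.14)
   = 1 / (1 + 40.738 + 1.3804) = 1/43.118 = 0.02319
[CO2*] = α₀ × DIC = 0.02319 × 1.19 = 0.0276 mmol/kg

[CO2*] = 0.0276 mmol/kg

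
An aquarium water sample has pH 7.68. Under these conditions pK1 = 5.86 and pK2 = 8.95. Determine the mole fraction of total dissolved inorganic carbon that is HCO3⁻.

α₁ = 1 / (1 + [H⁺]/K1 + K2/[H⁺]) = 1 / (1 + 10^-1.82 + 10^-1.27)
   = 1 / (1 + 0.015136 + 0.053703) = 1/1.0688 = 0.9356

α₁ = 0.936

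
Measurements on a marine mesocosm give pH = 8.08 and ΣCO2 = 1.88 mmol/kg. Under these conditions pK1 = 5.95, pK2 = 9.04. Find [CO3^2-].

α₂ = 1 / (1 + [H⁺]/K2 + [H⁺]²/(K1K2)) = 1 / (1 + 10^+0.96 + 10^-1.17)
   = 1 / (1 + 9.1201 + 0.067608) = 1/10.188 = 0.09816
[CO3²⁻] = α₂ × DIC = 0.09816 × 1.88 = 0.185 mmol/kg

[CO3²⁻] = 0.185 mmol/kg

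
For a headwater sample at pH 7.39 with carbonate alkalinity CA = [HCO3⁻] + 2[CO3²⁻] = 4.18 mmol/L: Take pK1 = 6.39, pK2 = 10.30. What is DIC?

CA = [HCO3⁻] + 2[CO3²⁻] = (α₁ + 2α₂)·DIC
At pH 7.39: [H⁺]/K1 = 10^-1.00 = 0.10000, K2/[H⁺] = 10^-2.91 = 0.0012303
α₁ = 1/(1 + 0.10000 + 0.0012303) = 1/1.1012 = 0.9081; α₂ = α₁·K2/[H⁺] = 0.001117
α₁ + 2α₂ = 0.9103
DIC = CA / (α₁ + 2α₂) = 4.18 / 0.9103 = 4.59 mmol/L

DIC = 4.59 mmol/L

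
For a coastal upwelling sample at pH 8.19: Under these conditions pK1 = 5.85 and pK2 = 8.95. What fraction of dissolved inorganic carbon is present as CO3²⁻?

α₂ = 0.147

α₂ = 1 / (1 + [H⁺]/K2 + [H⁺]²/(K1K2)) = 1 / (1 + 10^+0.76 + 10^-1.58)
   = 1 / (1 + 5.7544 + 0.026303) = 1/6.7807 = 0.1475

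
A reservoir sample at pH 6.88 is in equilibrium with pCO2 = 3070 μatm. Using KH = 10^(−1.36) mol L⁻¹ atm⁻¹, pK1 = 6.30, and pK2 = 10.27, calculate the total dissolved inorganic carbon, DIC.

[CO2*] = KH · pCO2 = 10^(−1.36) × 3070×10^-6 = 1.340×10^-4 mol/L
α₀ = 1/(1 + K1/[H⁺] + K1K2/[H⁺]²) = 1/(1 + 10^+0.58 + 10^-2.81) = 0.2082
DIC = [CO2*]/α₀ = 1.340×10^-4 / 0.2082 = 0.644 mmol/L

DIC = 0.644 mmol/L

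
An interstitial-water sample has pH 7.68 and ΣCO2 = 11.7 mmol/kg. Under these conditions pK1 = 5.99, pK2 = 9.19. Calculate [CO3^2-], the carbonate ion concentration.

[CO3²⁻] = 0.344 mmol/kg

α₂ = 1 / (1 + [H⁺]/K2 + [H⁺]²/(K1K2)) = 1 / (1 + 10^+1.51 + 10^-0.18)
   = 1 / (1 + 32.359 + 0.66069) = 1/34.020 = 0.02939
[CO3²⁻] = α₂ × DIC = 0.02939 × 11.7 = 0.344 mmol/kg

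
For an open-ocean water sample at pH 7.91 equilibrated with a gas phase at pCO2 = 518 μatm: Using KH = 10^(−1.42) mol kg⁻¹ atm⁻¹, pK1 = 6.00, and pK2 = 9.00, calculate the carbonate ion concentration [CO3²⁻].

[CO3²⁻] = 0.130 mmol/kg

[CO2*] = KH · pCO2 = 10^(−1.42) × 518×10^-6 = 1.969×10^-5 mol/kg
α₀ = 1/(1 + K1/[H⁺] + K1K2/[H⁺]²) = 1/(1 + 10^+1.91 + 10^+0.82) = 0.01125
DIC = [CO2*]/α₀ = 1.969×10^-5 / 0.01125 = 1.751 mmol/kg
[CO3²⁻] = α₂·DIC; α₂ = 0.07433, so [CO3²⁻] = 0.07433 × 1.751 = 0.130 mmol/kg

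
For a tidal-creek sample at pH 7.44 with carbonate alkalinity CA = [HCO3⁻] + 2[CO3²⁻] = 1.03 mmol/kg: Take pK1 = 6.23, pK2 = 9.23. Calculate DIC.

DIC = 1.08 mmol/kg

CA = [HCO3⁻] + 2[CO3²⁻] = (α₁ + 2α₂)·DIC
At pH 7.44: [H⁺]/K1 = 10^-1.21 = 0.061660, K2/[H⁺] = 10^-1.79 = 0.016218
α₁ = 1/(1 + 0.061660 + 0.016218) = 1/1.0779 = 0.9277; α₂ = α₁·K2/[H⁺] = 0.01505
α₁ + 2α₂ = 0.9578
DIC = CA / (α₁ + 2α₂) = 1.03 / 0.9578 = 1.08 mmol/kg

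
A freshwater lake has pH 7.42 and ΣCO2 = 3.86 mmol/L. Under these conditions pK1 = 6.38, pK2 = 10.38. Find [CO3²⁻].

α₂ = 1 / (1 + [H⁺]/K2 + [H⁺]²/(K1K2)) = 1 / (1 + 10^+2.96 + 10^+1.92)
   = 1 / (1 + 912.01 + 83.176) = 1/996.19 = 0.001004
[CO3²⁻] = α₂ × DIC = 0.001004 × 3.86 = 0.00387 mmol/L = 3.87 μmol/L

[CO3²⁻] = 3.87 μmol/L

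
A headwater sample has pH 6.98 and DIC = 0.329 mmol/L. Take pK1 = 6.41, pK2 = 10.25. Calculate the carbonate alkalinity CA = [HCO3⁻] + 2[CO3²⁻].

CA = [HCO3⁻] + 2[CO3²⁻] = (α₁ + 2α₂)·DIC
At pH 6.98: [H⁺]/K1 = 10^-0.57 = 0.26915, K2/[H⁺] = 10^-3.27 = 0.00053703
α₁ = 1/(1 + 0.26915 + 0.00053703) = 1/1.2697 = 0.7876; α₂ = α₁·K2/[H⁺] = 0.0004230
α₁ + 2α₂ = 0.7884
CA = 0.7884 × 0.329 = 0.259 mmol/L

CA = 0.259 mmol/L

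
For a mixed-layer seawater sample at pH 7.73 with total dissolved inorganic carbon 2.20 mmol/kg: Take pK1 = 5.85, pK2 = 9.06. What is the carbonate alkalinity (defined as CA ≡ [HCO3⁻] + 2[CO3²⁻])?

CA = [HCO3⁻] + 2[CO3²⁻] = (α₁ + 2α₂)·DIC
At pH 7.73: [H⁺]/K1 = 10^-1.88 = 0.013183, K2/[H⁺] = 10^-1.33 = 0.046774
α₁ = 1/(1 + 0.013183 + 0.046774) = 1/1.0600 = 0.9434; α₂ = α₁·K2/[H⁺] = 0.04413
α₁ + 2α₂ = 1.0317
CA = 1.0317 × 2.20 = 2.27 mmol/kg

CA = 2.27 mmol/kg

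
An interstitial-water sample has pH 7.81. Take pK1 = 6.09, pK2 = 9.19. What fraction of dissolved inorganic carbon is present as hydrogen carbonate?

α₁ = 1 / (1 + [H⁺]/K1 + K2/[H⁺]) = 1 / (1 + 10^-1.72 + 10^-1.38)
   = 1 / (1 + 0.019055 + 0.041687) = 1/1.0607 = 0.9427

α₁ = 0.943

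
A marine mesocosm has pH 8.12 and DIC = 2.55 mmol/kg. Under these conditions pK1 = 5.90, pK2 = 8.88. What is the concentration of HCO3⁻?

[HCO3⁻] = 2.16 mmol/kg

α₁ = 1 / (1 + [H⁺]/K1 + K2/[H⁺]) = 1 / (1 + 10^-2.22 + 10^-0.76)
   = 1 / (1 + 0.0060256 + 0.17378) = 1/1.1798 = 0.8476
[HCO3⁻] = α₁ × DIC = 0.8476 × 2.55 = 2.16 mmol/kg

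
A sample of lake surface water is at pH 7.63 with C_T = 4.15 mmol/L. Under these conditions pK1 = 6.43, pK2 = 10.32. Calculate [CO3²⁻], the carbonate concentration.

[CO3²⁻] = 7.96 μmol/L

α₂ = 1 / (1 + [H⁺]/K2 + [H⁺]²/(K1K2)) = 1 / (1 + 10^+2.69 + 10^+1.49)
   = 1 / (1 + 489.78 + 30.903) = 1/521.68 = 0.001917
[CO3²⁻] = α₂ × DIC = 0.001917 × 4.15 = 0.00796 mmol/L = 7.96 μmol/L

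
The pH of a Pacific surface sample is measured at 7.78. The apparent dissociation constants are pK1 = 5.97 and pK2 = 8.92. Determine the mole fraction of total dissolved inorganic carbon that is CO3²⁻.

α₂ = 1 / (1 + [H⁺]/K2 + [H⁺]²/(K1K2)) = 1 / (1 + 10^+1.14 + 10^-0.67)
   = 1 / (1 + 13.804 + 0.21380) = 1/15.018 = 0.06659

α₂ = 0.0666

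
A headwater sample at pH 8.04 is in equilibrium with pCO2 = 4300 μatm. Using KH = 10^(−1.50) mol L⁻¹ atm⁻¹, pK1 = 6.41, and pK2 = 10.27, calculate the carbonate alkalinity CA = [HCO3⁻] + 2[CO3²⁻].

CA = 5.87 mmol/L

[CO2*] = KH · pCO2 = 10^(−1.50) × 4300×10^-6 = 1.360×10^-4 mol/L
α₀ = 1/(1 + K1/[H⁺] + K1K2/[H⁺]²) = 1/(1 + 10^+1.63 + 10^-0.60) = 0.02277
DIC = [CO2*]/α₀ = 1.360×10^-4 / 0.02277 = 5.971 mmol/L
CA = (α₁ + 2α₂)·DIC = (0.9715 + 2×0.005721) × 5.971 = 5.87 mmol/L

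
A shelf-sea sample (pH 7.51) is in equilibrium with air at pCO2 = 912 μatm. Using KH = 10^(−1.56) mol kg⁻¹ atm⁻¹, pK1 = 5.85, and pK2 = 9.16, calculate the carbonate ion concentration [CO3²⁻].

[CO2*] = KH · pCO2 = 10^(−1.56) × 912×10^-6 = 2.512×10^-5 mol/kg
α₀ = 1/(1 + K1/[H⁺] + K1K2/[H⁺]²) = 1/(1 + 10^+1.66 + 10^+0.01) = 0.02095
DIC = [CO2*]/α₀ = 2.512×10^-5 / 0.02095 = 1.199 mmol/kg
[CO3²⁻] = α₂·DIC; α₂ = 0.02144, so [CO3²⁻] = 0.02144 × 1.199 = 0.0257 mmol/kg

[CO3²⁻] = 0.0257 mmol/kg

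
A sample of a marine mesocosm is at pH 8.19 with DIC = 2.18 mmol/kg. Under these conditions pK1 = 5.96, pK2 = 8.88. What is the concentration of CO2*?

[CO2*] = 10.6 μmol/kg

α₀ = 1 / (1 + K1/[H⁺] + K1K2/[H⁺]²) = 1 / (1 + 10^+2.23 + 10^+1.54)
   = 1 / (1 + 169.82 + 34.674) = 1/205.50 = 0.004866
[CO2*] = α₀ × DIC = 0.004866 × 2.18 = 0.0106 mmol/kg = 10.6 μmol/kg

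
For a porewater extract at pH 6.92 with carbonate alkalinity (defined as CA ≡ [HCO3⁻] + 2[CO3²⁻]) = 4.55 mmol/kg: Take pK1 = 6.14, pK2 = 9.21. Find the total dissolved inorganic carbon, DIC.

CA = [HCO3⁻] + 2[CO3²⁻] = (α₁ + 2α₂)·DIC
At pH 6.92: [H⁺]/K1 = 10^-0.78 = 0.16596, K2/[H⁺] = 10^-2.29 = 0.0051286
α₁ = 1/(1 + 0.16596 + 0.0051286) = 1/1.1711 = 0.8539; α₂ = α₁·K2/[H⁺] = 0.004379
α₁ + 2α₂ = 0.8627
DIC = CA / (α₁ + 2α₂) = 4.55 / 0.8627 = 5.27 mmol/kg

DIC = 5.27 mmol/kg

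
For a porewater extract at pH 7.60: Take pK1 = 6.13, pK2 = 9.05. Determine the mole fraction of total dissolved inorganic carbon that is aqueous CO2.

α₀ = 1 / (1 + K1/[H⁺] + K1K2/[H⁺]²) = 1 / (1 + 10^+1.47 + 10^+0.02)
   = 1 / (1 + 29.512 + 1.0471) = 1/31.559 = 0.03169

α₀ = 0.0317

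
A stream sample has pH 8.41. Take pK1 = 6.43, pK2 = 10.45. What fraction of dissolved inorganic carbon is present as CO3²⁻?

α₂ = 0.00894

α₂ = 1 / (1 + [H⁺]/K2 + [H⁺]²/(K1K2)) = 1 / (1 + 10^+2.04 + 10^+0.06)
   = 1 / (1 + 109.65 + 1.1482) = 1/111.80 = 0.008945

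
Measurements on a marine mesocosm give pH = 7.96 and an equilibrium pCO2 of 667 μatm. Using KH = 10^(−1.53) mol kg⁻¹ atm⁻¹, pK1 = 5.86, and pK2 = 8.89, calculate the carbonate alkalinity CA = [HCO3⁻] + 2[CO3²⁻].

[CO2*] = KH · pCO2 = 10^(−1.53) × 667×10^-6 = 1.968×10^-5 mol/kg
α₀ = 1/(1 + K1/[H⁺] + K1K2/[H⁺]²) = 1/(1 + 10^+2.10 + 10^+1.17) = 0.007058
DIC = [CO2*]/α₀ = 1.968×10^-5 / 0.007058 = 2.789 mmol/kg
CA = (α₁ + 2α₂)·DIC = (0.8885 + 2×0.1044) × 2.789 = 3.06 mmol/kg

CA = 3.06 mmol/kg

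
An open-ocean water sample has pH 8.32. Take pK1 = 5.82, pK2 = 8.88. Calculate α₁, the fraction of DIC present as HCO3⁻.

α₁ = 0.782

α₁ = 1 / (1 + [H⁺]/K1 + K2/[H⁺]) = 1 / (1 + 10^-2.50 + 10^-0.56)
   = 1 / (1 + 0.0031623 + 0.27542) = 1/1.2786 = 0.7821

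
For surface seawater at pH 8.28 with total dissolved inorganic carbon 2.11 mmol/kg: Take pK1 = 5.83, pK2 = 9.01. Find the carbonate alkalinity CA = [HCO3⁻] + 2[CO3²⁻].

CA = 2.43 mmol/kg

CA = [HCO3⁻] + 2[CO3²⁻] = (α₁ + 2α₂)·DIC
At pH 8.28: [H⁺]/K1 = 10^-2.45 = 0.0035481, K2/[H⁺] = 10^-0.73 = 0.18621
α₁ = 1/(1 + 0.0035481 + 0.18621) = 1/1.1898 = 0.8405; α₂ = α₁·K2/[H⁺] = 0.1565
α₁ + 2α₂ = 1.1535
CA = 1.1535 × 2.11 = 2.43 mmol/kg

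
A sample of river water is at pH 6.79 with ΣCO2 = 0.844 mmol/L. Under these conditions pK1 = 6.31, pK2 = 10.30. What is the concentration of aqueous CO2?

α₀ = 1 / (1 + K1/[H⁺] + K1K2/[H⁺]²) = 1 / (1 + 10^+0.48 + 10^-3.03)
   = 1 / (1 + 3.0200 + 0.00093325) = 1/4.0209 = 0.2487
[CO2*] = α₀ × DIC = 0.2487 × 0.844 = 0.210 mmol/L

[CO2*] = 0.210 mmol/L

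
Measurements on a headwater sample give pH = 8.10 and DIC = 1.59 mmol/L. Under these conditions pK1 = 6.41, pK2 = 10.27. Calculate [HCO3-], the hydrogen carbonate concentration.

[HCO3⁻] = 1.55 mmol/L

α₁ = 1 / (1 + [H⁺]/K1 + K2/[H⁺]) = 1 / (1 + 10^-1.69 + 10^-2.17)
   = 1 / (1 + 0.020417 + 0.0067608) = 1/1.0272 = 0.9735
[HCO3⁻] = α₁ × DIC = 0.9735 × 1.59 = 1.55 mmol/L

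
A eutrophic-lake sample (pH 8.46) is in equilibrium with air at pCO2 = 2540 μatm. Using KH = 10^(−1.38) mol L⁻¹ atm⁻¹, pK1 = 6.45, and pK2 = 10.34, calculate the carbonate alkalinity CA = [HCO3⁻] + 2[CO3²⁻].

CA = 11.1 mmol/L

[CO2*] = KH · pCO2 = 10^(−1.38) × 2540×10^-6 = 1.059×10^-4 mol/L
α₀ = 1/(1 + K1/[H⁺] + K1K2/[H⁺]²) = 1/(1 + 10^+2.01 + 10^+0.13) = 0.009553
DIC = [CO2*]/α₀ = 1.059×10^-4 / 0.009553 = 11.08 mmol/L
CA = (α₁ + 2α₂)·DIC = (0.9776 + 2×0.01289) × 11.08 = 11.1 mmol/L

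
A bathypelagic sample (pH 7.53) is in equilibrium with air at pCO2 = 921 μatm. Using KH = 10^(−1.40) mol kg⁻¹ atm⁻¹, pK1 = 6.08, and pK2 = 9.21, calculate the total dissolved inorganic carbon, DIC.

DIC = 1.09 mmol/kg

[CO2*] = KH · pCO2 = 10^(−1.40) × 921×10^-6 = 3.667×10^-5 mol/kg
α₀ = 1/(1 + K1/[H⁺] + K1K2/[H⁺]²) = 1/(1 + 10^+1.45 + 10^-0.23) = 0.03359
DIC = [CO2*]/α₀ = 3.667×10^-5 / 0.03359 = 1.09 mmol/kg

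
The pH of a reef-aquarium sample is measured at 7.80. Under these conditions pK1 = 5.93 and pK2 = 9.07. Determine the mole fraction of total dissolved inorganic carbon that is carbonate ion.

α₂ = 0.0503

α₂ = 1 / (1 + [H⁺]/K2 + [H⁺]²/(K1K2)) = 1 / (1 + 10^+1.27 + 10^-0.60)
   = 1 / (1 + 18.621 + 0.25119) = 1/19.872 = 0.05032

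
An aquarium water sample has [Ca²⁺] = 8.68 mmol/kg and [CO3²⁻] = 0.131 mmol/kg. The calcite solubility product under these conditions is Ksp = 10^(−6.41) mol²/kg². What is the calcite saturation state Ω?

Ksp = 10^(−6.41) = 3.890×10^-7
Ω = [Ca²⁺][CO3²⁻]/Ksp = (8.68×10^-3)(0.131×10^-3) / 3.890×10^-7 = 2.92

Ω = 2.92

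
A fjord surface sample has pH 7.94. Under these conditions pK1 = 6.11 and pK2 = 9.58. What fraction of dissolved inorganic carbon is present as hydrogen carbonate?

α₁ = 0.964

α₁ = 1 / (1 + [H⁺]/K1 + K2/[H⁺]) = 1 / (1 + 10^-1.83 + 10^-1.64)
   = 1 / (1 + 0.014791 + 0.022909) = 1/1.0377 = 0.9637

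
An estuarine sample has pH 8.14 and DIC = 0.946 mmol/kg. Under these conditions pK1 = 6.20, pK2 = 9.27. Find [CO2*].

α₀ = 1 / (1 + K1/[H⁺] + K1K2/[H⁺]²) = 1 / (1 + 10^+1.94 + 10^+0.81)
   = 1 / (1 + 87.096 + 6.4565) = 1/94.553 = 0.01058
[CO2*] = α₀ × DIC = 0.01058 × 0.946 = 0.0100 mmol/kg = 10.0 μmol/kg

[CO2*] = 10.0 μmol/kg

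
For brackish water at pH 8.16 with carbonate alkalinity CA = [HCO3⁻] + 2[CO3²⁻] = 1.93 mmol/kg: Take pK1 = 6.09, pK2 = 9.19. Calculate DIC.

DIC = 1.79 mmol/kg

CA = [HCO3⁻] + 2[CO3²⁻] = (α₁ + 2α₂)·DIC
At pH 8.16: [H⁺]/K1 = 10^-2.07 = 0.0085114, K2/[H⁺] = 10^-1.03 = 0.093325
α₁ = 1/(1 + 0.0085114 + 0.093325) = 1/1.1018 = 0.9076; α₂ = α₁·K2/[H⁺] = 0.08470
α₁ + 2α₂ = 1.0770
DIC = CA / (α₁ + 2α₂) = 1.93 / 1.0770 = 1.79 mmol/kg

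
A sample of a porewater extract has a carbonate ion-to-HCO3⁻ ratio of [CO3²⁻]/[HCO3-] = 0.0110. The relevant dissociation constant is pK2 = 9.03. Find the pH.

pH = 7.07

From K2 = [H⁺][CO3²⁻]/[HCO3-]:  pH = pK2 + log₁₀([CO3²⁻]/[HCO3-])
log₁₀(0.0110) = -1.959
pH = 9.03 + (-1.959) = 7.07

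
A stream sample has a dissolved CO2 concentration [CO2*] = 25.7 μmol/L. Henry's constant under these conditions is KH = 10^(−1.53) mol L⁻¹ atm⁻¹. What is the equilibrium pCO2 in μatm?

KH = 10^(−1.53) = 2.951×10^-2 mol L⁻¹ atm⁻¹
pCO2 = [CO2*]/KH = 25.7×10^-6 / 2.951×10^-2 = 8.71×10^-4 atm = 871 μatm

pCO2 = 871 μatm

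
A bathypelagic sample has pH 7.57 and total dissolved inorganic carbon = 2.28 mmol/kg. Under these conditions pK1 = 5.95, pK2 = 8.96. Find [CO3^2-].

[CO3²⁻] = 0.0872 mmol/kg

α₂ = 1 / (1 + [H⁺]/K2 + [H⁺]²/(K1K2)) = 1 / (1 + 10^+1.39 + 10^-0.23)
   = 1 / (1 + 24.547 + 0.58884) = 1/26.136 = 0.03826
[CO3²⁻] = α₂ × DIC = 0.03826 × 2.28 = 0.0872 mmol/kg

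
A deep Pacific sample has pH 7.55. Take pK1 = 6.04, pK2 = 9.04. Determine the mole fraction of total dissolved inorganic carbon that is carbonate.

α₂ = 1 / (1 + [H⁺]/K2 + [H⁺]²/(K1K2)) = 1 / (1 + 10^+1.49 + 10^-0.02)
   = 1 / (1 + 30.903 + 0.95499) = 1/32.858 = 0.03043

α₂ = 0.0304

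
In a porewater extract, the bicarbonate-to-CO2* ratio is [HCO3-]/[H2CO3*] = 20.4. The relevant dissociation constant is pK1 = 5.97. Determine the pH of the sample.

pH = 7.28

From K1 = [H⁺][HCO3-]/[H2CO3*]:  pH = pK1 + log₁₀([HCO3-]/[H2CO3*])
log₁₀(20.4) = +1.310
pH = 5.97 + (+1.310) = 7.28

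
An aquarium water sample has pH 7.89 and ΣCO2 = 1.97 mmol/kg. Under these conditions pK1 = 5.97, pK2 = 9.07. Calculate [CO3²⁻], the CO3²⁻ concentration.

[CO3²⁻] = 0.121 mmol/kg

α₂ = 1 / (1 + [H⁺]/K2 + [H⁺]²/(K1K2)) = 1 / (1 + 10^+1.18 + 10^-0.74)
   = 1 / (1 + 15.136 + 0.18197) = 1/16.318 = 0.06128
[CO3²⁻] = α₂ × DIC = 0.06128 × 1.97 = 0.121 mmol/kg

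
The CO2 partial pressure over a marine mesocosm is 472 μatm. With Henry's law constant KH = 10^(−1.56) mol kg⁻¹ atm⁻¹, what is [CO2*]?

KH = 10^(−1.56) = 2.754×10^-2 mol kg⁻¹ atm⁻¹
[CO2*] = KH · pCO2 = 2.754×10^-2 × 472×10^-6 atm = 1.30×10^-5 mol/kg

[CO2*] = 13.0 μmol/kg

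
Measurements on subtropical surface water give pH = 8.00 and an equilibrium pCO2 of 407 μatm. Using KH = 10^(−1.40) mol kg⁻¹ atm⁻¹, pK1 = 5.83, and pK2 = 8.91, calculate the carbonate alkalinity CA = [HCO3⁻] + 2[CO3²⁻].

[CO2*] = KH · pCO2 = 10^(−1.40) × 407×10^-6 = 1.620×10^-5 mol/kg
α₀ = 1/(1 + K1/[H⁺] + K1K2/[H⁺]²) = 1/(1 + 10^+2.17 + 10^+1.26) = 0.005984
DIC = [CO2*]/α₀ = 1.620×10^-5 / 0.005984 = 2.708 mmol/kg
CA = (α₁ + 2α₂)·DIC = (0.8851 + 2×0.1089) × 2.708 = 2.99 mmol/kg

CA = 2.99 mmol/kg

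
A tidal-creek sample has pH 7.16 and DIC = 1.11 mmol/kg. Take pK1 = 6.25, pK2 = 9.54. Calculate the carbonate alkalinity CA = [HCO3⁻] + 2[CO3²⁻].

CA = 0.993 mmol/kg

CA = [HCO3⁻] + 2[CO3²⁻] = (α₁ + 2α₂)·DIC
At pH 7.16: [H⁺]/K1 = 10^-0.91 = 0.12303, K2/[H⁺] = 10^-2.38 = 0.0041687
α₁ = 1/(1 + 0.12303 + 0.0041687) = 1/1.1272 = 0.8872; α₂ = α₁·K2/[H⁺] = 0.003698
α₁ + 2α₂ = 0.8946
CA = 0.8946 × 1.11 = 0.993 mmol/kg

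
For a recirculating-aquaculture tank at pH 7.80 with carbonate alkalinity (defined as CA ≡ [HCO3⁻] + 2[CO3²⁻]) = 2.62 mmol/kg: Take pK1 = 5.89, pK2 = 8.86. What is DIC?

DIC = 2.45 mmol/kg

CA = [HCO3⁻] + 2[CO3²⁻] = (α₁ + 2α₂)·DIC
At pH 7.80: [H⁺]/K1 = 10^-1.91 = 0.012303, K2/[H⁺] = 10^-1.06 = 0.087096
α₁ = 1/(1 + 0.012303 + 0.087096) = 1/1.0994 = 0.9096; α₂ = α₁·K2/[H⁺] = 0.07922
α₁ + 2α₂ = 1.0680
DIC = CA / (α₁ + 2α₂) = 2.62 / 1.0680 = 2.45 mmol/kg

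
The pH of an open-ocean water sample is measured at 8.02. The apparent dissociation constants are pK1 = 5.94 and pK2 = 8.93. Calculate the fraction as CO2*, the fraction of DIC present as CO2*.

α₀ = 0.00735

α₀ = 1 / (1 + K1/[H⁺] + K1K2/[H⁺]²) = 1 / (1 + 10^+2.08 + 10^+1.17)
   = 1 / (1 + 120.23 + 14.791) = 1/136.02 = 0.007352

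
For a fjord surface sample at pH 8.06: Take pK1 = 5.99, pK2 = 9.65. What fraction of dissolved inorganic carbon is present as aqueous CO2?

α₀ = 1 / (1 + K1/[H⁺] + K1K2/[H⁺]²) = 1 / (1 + 10^+2.07 + 10^+0.48)
   = 1 / (1 + 117.49 + 3.0200) = 1/121.51 = 0.008230

α₀ = 0.00823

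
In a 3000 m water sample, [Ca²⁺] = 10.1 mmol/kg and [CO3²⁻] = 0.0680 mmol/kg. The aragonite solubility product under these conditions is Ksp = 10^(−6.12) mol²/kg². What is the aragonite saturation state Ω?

Ksp = 10^(−6.12) = 7.586×10^-7
Ω = [Ca²⁺][CO3²⁻]/Ksp = (10.1×10^-3)(0.0680×10^-3) / 7.586×10^-7 = 0.905

Ω = 0.905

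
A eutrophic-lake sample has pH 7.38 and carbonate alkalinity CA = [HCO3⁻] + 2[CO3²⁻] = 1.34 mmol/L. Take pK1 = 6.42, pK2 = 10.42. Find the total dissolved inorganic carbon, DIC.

CA = [HCO3⁻] + 2[CO3²⁻] = (α₁ + 2α₂)·DIC
At pH 7.38: [H⁺]/K1 = 10^-0.96 = 0.10965, K2/[H⁺] = 10^-3.04 = 0.00091201
α₁ = 1/(1 + 0.10965 + 0.00091201) = 1/1.1106 = 0.9004; α₂ = α₁·K2/[H⁺] = 0.0008212
α₁ + 2α₂ = 0.9021
DIC = CA / (α₁ + 2α₂) = 1.34 / 0.9021 = 1.49 mmol/L

DIC = 1.49 mmol/L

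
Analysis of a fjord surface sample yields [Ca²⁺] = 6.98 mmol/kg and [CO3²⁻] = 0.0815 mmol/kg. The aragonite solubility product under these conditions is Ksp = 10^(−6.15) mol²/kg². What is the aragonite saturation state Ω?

Ω = 0.804

Ksp = 10^(−6.15) = 7.079×10^-7
Ω = [Ca²⁺][CO3²⁻]/Ksp = (6.98×10^-3)(0.0815×10^-3) / 7.079×10^-7 = 0.804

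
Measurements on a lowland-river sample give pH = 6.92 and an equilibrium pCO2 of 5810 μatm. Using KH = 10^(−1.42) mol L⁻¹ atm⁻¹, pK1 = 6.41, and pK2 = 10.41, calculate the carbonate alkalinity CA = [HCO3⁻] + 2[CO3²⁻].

CA = 0.715 mmol/L

[CO2*] = KH · pCO2 = 10^(−1.42) × 5810×10^-6 = 2.209×10^-4 mol/L
α₀ = 1/(1 + K1/[H⁺] + K1K2/[H⁺]²) = 1/(1 + 10^+0.51 + 10^-2.98) = 0.2360
DIC = [CO2*]/α₀ = 2.209×10^-4 / 0.2360 = 0.9359 mmol/L
CA = (α₁ + 2α₂)·DIC = (0.7637 + 2×0.0002471) × 0.9359 = 0.715 mmol/L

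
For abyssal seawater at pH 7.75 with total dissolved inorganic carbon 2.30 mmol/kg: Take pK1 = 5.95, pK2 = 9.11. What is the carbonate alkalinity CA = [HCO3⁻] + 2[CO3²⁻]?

CA = 2.36 mmol/kg

CA = [HCO3⁻] + 2[CO3²⁻] = (α₁ + 2α₂)·DIC
At pH 7.75: [H⁺]/K1 = 10^-1.80 = 0.015849, K2/[H⁺] = 10^-1.36 = 0.043652
α₁ = 1/(1 + 0.015849 + 0.043652) = 1/1.0595 = 0.9438; α₂ = α₁·K2/[H⁺] = 0.04120
α₁ + 2α₂ = 1.0262
CA = 1.0262 × 2.30 = 2.36 mmol/kg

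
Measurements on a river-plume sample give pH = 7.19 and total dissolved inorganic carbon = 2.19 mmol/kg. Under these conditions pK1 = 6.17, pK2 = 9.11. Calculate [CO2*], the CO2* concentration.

[CO2*] = 0.189 mmol/kg

α₀ = 1 / (1 + K1/[H⁺] + K1K2/[H⁺]²) = 1 / (1 + 10^+1.02 + 10^-0.90)
   = 1 / (1 + 10.471 + 0.12589) = 1/11.597 = 0.08623
[CO2*] = α₀ × DIC = 0.08623 × 2.19 = 0.189 mmol/kg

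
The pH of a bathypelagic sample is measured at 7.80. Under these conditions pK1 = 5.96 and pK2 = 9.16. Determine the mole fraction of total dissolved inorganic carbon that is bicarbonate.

α₁ = 1 / (1 + [H⁺]/K1 + K2/[H⁺]) = 1 / (1 + 10^-1.84 + 10^-1.36)
   = 1 / (1 + 0.014454 + 0.043652) = 1/1.0581 = 0.9451

α₁ = 0.945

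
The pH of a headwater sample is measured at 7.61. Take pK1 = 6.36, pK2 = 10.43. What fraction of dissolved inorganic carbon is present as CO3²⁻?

α₂ = 1 / (1 + [H⁺]/K2 + [H⁺]²/(K1K2)) = 1 / (1 + 10^+2.82 + 10^+1.57)
   = 1 / (1 + 660.69 + 37.154) = 1/698.85 = 0.001431

α₂ = 0.00143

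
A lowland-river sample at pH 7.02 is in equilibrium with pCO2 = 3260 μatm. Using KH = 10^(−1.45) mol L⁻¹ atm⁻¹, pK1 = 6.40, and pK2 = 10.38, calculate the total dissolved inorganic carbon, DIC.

DIC = 0.598 mmol/L

[CO2*] = KH · pCO2 = 10^(−1.45) × 3260×10^-6 = 1.157×10^-4 mol/L
α₀ = 1/(1 + K1/[H⁺] + K1K2/[H⁺]²) = 1/(1 + 10^+0.62 + 10^-2.74) = 0.1934
DIC = [CO2*]/α₀ = 1.157×10^-4 / 0.1934 = 0.598 mmol/L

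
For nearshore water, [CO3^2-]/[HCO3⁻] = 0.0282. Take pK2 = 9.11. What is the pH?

pH = 7.56

From K2 = [H⁺][CO3^2-]/[HCO3⁻]:  pH = pK2 + log₁₀([CO3^2-]/[HCO3⁻])
log₁₀(0.0282) = -1.550
pH = 9.11 + (-1.550) = 7.56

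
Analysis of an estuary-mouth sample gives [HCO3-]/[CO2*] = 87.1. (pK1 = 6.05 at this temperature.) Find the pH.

From K1 = [H⁺][HCO3-]/[CO2*]:  pH = pK1 + log₁₀([HCO3-]/[CO2*])
log₁₀(87.1) = +1.940
pH = 6.05 + (+1.940) = 7.99

pH = 7.99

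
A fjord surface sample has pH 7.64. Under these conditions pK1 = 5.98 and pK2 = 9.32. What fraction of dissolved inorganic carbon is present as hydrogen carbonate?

α₁ = 0.959

α₁ = 1 / (1 + [H⁺]/K1 + K2/[H⁺]) = 1 / (1 + 10^-1.66 + 10^-1.68)
   = 1 / (1 + 0.021878 + 0.020893) = 1/1.0428 = 0.9590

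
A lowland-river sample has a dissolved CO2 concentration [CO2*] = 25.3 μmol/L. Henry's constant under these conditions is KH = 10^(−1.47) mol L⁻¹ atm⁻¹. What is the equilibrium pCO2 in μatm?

KH = 10^(−1.47) = 3.388×10^-2 mol L⁻¹ atm⁻¹
pCO2 = [CO2*]/KH = 25.3×10^-6 / 3.388×10^-2 = 7.47×10^-4 atm = 747 μatm

pCO2 = 747 μatm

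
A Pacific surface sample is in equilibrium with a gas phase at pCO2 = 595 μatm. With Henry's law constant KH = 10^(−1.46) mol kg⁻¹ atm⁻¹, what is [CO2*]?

[CO2*] = 20.6 μmol/kg

KH = 10^(−1.46) = 3.467×10^-2 mol kg⁻¹ atm⁻¹
[CO2*] = KH · pCO2 = 3.467×10^-2 × 595×10^-6 atm = 2.06×10^-5 mol/kg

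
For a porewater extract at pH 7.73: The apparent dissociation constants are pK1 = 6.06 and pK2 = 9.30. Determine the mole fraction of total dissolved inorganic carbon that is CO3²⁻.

α₂ = 0.0257

α₂ = 1 / (1 + [H⁺]/K2 + [H⁺]²/(K1K2)) = 1 / (1 + 10^+1.57 + 10^-0.10)
   = 1 / (1 + 37.154 + 0.79433) = 1/38.948 = 0.02568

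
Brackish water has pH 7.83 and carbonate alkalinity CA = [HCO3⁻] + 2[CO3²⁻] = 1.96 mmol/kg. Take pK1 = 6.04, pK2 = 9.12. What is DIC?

CA = [HCO3⁻] + 2[CO3²⁻] = (α₁ + 2α₂)·DIC
At pH 7.83: [H⁺]/K1 = 10^-1.79 = 0.016218, K2/[H⁺] = 10^-1.29 = 0.051286
α₁ = 1/(1 + 0.016218 + 0.051286) = 1/1.0675 = 0.9368; α₂ = α₁·K2/[H⁺] = 0.04804
α₁ + 2α₂ = 1.0329
DIC = CA / (α₁ + 2α₂) = 1.96 / 1.0329 = 1.90 mmol/kg

DIC = 1.90 mmol/kg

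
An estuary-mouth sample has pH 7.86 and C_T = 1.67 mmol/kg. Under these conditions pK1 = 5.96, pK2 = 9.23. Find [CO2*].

[CO2*] = 19.9 μmol/kg

α₀ = 1 / (1 + K1/[H⁺] + K1K2/[H⁺]²) = 1 / (1 + 10^+1.90 + 10^+0.53)
   = 1 / (1 + 79.433 + 3.3884) = 1/83.821 = 0.01193
[CO2*] = α₀ × DIC = 0.01193 × 1.67 = 0.0199 mmol/kg = 19.9 μmol/kg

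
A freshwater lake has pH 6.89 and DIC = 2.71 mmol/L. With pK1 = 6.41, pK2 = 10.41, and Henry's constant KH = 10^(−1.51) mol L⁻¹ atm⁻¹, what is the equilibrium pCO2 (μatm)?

pCO2 = 2.18×10^4 μatm

α₀ = 1 / (1 + K1/[H⁺] + K1K2/[H⁺]²) = 1 / (1 + 10^+0.48 + 10^-3.04)
   = 1 / (1 + 3.0200 + 0.00091201) = 1/4.0209 = 0.2487
[CO2*] = α₀ × DIC = 0.2487 × 2.71 = 0.6740 mmol/L
pCO2 = [CO2*]/KH = 6.740×10^-4 / 3.090×10^-2 = 2.18×10^4 μatm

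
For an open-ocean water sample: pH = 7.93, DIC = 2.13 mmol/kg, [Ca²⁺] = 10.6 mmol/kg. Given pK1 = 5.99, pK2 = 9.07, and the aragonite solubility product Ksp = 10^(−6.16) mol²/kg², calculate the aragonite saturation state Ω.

Ω = 2.18

α₂ = 1 / (1 + [H⁺]/K2 + [H⁺]²/(K1K2)) = 1 / (1 + 10^+1.14 + 10^-0.80)
   = 1 / (1 + 13.804 + 0.15849) = 1/14.962 = 0.06683
[CO3²⁻] = α₂ × DIC = 0.06683 × 2.13 = 0.1424 mmol/kg
Ksp = 10^(−6.16) = 6.918×10^-7
Ω = [Ca²⁺][CO3²⁻]/Ksp = (10.6×10^-3)(1.424×10^-4) / 6.918×10^-7 = 2.18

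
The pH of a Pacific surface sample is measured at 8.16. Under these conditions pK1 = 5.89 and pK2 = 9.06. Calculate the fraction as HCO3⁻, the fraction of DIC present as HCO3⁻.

α₁ = 0.884

α₁ = 1 / (1 + [H⁺]/K1 + K2/[H⁺]) = 1 / (1 + 10^-2.27 + 10^-0.90)
   = 1 / (1 + 0.0053703 + 0.12589) = 1/1.1313 = 0.8840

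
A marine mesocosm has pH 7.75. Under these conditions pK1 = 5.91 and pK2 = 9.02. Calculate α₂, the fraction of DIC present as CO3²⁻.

α₂ = 1 / (1 + [H⁺]/K2 + [H⁺]²/(K1K2)) = 1 / (1 + 10^+1.27 + 10^-0.57)
   = 1 / (1 + 18.621 + 0.26915) = 1/19.890 = 0.05028

α₂ = 0.0503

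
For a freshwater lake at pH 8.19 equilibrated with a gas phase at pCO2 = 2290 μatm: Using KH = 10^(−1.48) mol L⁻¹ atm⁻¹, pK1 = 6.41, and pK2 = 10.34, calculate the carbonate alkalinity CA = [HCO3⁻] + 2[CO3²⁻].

CA = 4.63 mmol/L

[CO2*] = KH · pCO2 = 10^(−1.48) × 2290×10^-6 = 7.583×10^-5 mol/L
α₀ = 1/(1 + K1/[H⁺] + K1K2/[H⁺]²) = 1/(1 + 10^+1.78 + 10^-0.37) = 0.01621
DIC = [CO2*]/α₀ = 7.583×10^-5 / 0.01621 = 4.677 mmol/L
CA = (α₁ + 2α₂)·DIC = (0.9769 + 2×0.006916) × 4.677 = 4.63 mmol/L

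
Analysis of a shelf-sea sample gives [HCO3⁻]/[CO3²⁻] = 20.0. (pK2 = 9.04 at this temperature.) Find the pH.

From K2 = [H⁺][CO3²⁻]/[HCO3⁻]:  pH = pK2 − log₁₀([HCO3⁻]/[CO3²⁻])
log₁₀(20.0) = +1.301
pH = 9.04 − (+1.301) = 7.74

pH = 7.74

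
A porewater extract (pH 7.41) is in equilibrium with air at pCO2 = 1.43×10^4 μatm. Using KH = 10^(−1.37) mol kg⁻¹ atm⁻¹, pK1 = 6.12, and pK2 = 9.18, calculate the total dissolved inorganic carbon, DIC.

[CO2*] = KH · pCO2 = 10^(−1.37) × 1.43×10^4×10^-6 = 6.100×10^-4 mol/kg
α₀ = 1/(1 + K1/[H⁺] + K1K2/[H⁺]²) = 1/(1 + 10^+1.29 + 10^-0.48) = 0.04801
DIC = [CO2*]/α₀ = 6.100×10^-4 / 0.04801 = 12.7 mmol/kg

DIC = 12.7 mmol/kg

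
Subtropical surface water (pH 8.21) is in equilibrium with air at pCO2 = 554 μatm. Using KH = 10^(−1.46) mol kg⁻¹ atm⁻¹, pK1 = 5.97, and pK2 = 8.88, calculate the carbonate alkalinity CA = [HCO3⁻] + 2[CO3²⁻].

[CO2*] = KH · pCO2 = 10^(−1.46) × 554×10^-6 = 1.921×10^-5 mol/kg
α₀ = 1/(1 + K1/[H⁺] + K1K2/[H⁺]²) = 1/(1 + 10^+2.24 + 10^+1.57) = 0.004718
DIC = [CO2*]/α₀ = 1.921×10^-5 / 0.004718 = 4.071 mmol/kg
CA = (α₁ + 2α₂)·DIC = (0.8200 + 2×0.1753) × 4.071 = 4.77 mmol/kg

CA = 4.77 mmol/kg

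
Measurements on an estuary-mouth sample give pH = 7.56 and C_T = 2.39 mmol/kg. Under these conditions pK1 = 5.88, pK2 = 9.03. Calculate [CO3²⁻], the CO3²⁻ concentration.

α₂ = 1 / (1 + [H⁺]/K2 + [H⁺]²/(K1K2)) = 1 / (1 + 10^+1.47 + 10^-0.21)
   = 1 / (1 + 29.512 + 0.61660) = 1/31.129 = 0.03212
[CO3²⁻] = α₂ × DIC = 0.03212 × 2.39 = 0.0768 mmol/kg

[CO3²⁻] = 0.0768 mmol/kg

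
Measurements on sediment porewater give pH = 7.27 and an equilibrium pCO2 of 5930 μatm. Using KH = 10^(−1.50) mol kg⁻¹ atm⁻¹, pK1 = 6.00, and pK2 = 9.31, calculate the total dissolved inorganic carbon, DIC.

DIC = 3.71 mmol/kg

[CO2*] = KH · pCO2 = 10^(−1.50) × 5930×10^-6 = 1.875×10^-4 mol/kg
α₀ = 1/(1 + K1/[H⁺] + K1K2/[H⁺]²) = 1/(1 + 10^+1.27 + 10^-0.77) = 0.05053
DIC = [CO2*]/α₀ = 1.875×10^-4 / 0.05053 = 3.71 mmol/kg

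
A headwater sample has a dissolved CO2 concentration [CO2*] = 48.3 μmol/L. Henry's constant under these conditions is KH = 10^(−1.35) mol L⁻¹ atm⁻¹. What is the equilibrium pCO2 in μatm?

pCO2 = 1080 μatm

KH = 10^(−1.35) = 4.467×10^-2 mol L⁻¹ atm⁻¹
pCO2 = [CO2*]/KH = 48.3×10^-6 / 4.467×10^-2 = 1.08×10^-3 atm = 1080 μatm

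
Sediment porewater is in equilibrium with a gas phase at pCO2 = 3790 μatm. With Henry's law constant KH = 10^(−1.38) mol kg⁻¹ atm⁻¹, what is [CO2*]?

[CO2*] = 158 μmol/kg

KH = 10^(−1.38) = 4.169×10^-2 mol kg⁻¹ atm⁻¹
[CO2*] = KH · pCO2 = 4.169×10^-2 × 3790×10^-6 atm = 1.58×10^-4 mol/kg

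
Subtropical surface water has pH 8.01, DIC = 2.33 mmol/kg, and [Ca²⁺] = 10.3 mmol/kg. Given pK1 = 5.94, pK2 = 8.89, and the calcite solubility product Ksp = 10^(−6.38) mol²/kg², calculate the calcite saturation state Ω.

α₂ = 1 / (1 + [H⁺]/K2 + [H⁺]²/(K1K2)) = 1 / (1 + 10^+0.88 + 10^-1.19)
   = 1 / (1 + 7.5858 + 0.064565) = 1/8.6503 = 0.1156
[CO3²⁻] = α₂ × DIC = 0.1156 × 2.33 = 0.2694 mmol/kg
Ksp = 10^(−6.38) = 4.169×10^-7
Ω = [Ca²⁺][CO3²⁻]/Ksp = (10.3×10^-3)(2.694×10^-4) / 4.169×10^-7 = 6.66

Ω = 6.66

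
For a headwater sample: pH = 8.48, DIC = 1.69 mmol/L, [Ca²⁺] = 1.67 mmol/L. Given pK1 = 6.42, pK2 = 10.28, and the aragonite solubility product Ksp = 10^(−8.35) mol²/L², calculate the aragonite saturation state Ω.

α₂ = 1 / (1 + [H⁺]/K2 + [H⁺]²/(K1K2)) = 1 / (1 + 10^+1.80 + 10^-0.26)
   = 1 / (1 + 63.096 + 0.54954) = 1/64.645 = 0.01547
[CO3²⁻] = α₂ × DIC = 0.01547 × 1.69 = 0.02614 mmol/L
Ksp = 10^(−8.35) = 4.467×10^-9
Ω = [Ca²⁺][CO3²⁻]/Ksp = (1.67×10^-3)(2.614×10^-5) / 4.467×10^-9 = 9.77

Ω = 9.77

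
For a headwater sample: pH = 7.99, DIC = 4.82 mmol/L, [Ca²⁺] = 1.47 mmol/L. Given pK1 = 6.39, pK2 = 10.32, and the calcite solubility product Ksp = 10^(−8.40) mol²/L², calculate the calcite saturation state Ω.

Ω = 8.08

α₂ = 1 / (1 + [H⁺]/K2 + [H⁺]²/(K1K2)) = 1 / (1 + 10^+2.33 + 10^+0.73)
   = 1 / (1 + 213.80 + 5.3703) = 1/220.17 = 0.004542
[CO3²⁻] = α₂ × DIC = 0.004542 × 4.82 = 0.02189 mmol/L
Ksp = 10^(−8.40) = 3.981×10^-9
Ω = [Ca²⁺][CO3²⁻]/Ksp = (1.47×10^-3)(2.189×10^-5) / 3.981×10^-9 = 8.08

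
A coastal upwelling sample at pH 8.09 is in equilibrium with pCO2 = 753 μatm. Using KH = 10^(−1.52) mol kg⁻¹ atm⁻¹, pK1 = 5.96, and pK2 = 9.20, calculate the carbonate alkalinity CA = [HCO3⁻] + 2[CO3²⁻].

[CO2*] = KH · pCO2 = 10^(−1.52) × 753×10^-6 = 2.274×10^-5 mol/kg
α₀ = 1/(1 + K1/[H⁺] + K1K2/[H⁺]²) = 1/(1 + 10^+2.13 + 10^+1.02) = 0.006832
DIC = [CO2*]/α₀ = 2.274×10^-5 / 0.006832 = 3.328 mmol/kg
CA = (α₁ + 2α₂)·DIC = (0.9216 + 2×0.07154) × 3.328 = 3.54 mmol/kg

CA = 3.54 mmol/kg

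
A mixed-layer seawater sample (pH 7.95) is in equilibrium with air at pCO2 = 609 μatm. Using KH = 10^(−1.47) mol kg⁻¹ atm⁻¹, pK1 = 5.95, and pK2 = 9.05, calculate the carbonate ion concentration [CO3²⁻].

[CO2*] = KH · pCO2 = 10^(−1.47) × 609×10^-6 = 2.064×10^-5 mol/kg
α₀ = 1/(1 + K1/[H⁺] + K1K2/[H⁺]²) = 1/(1 + 10^+2.00 + 10^+0.90) = 0.009179
DIC = [CO2*]/α₀ = 2.064×10^-5 / 0.009179 = 2.248 mmol/kg
[CO3²⁻] = α₂·DIC; α₂ = 0.07291, so [CO3²⁻] = 0.07291 × 2.248 = 0.164 mmol/kg

[CO3²⁻] = 0.164 mmol/kg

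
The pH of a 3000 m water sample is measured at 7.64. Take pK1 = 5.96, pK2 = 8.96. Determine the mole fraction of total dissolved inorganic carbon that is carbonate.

α₂ = 1 / (1 + [H⁺]/K2 + [H⁺]²/(K1K2)) = 1 / (1 + 10^+1.32 + 10^-0.36)
   = 1 / (1 + 20.893 + 0.43652) = 1/22.329 = 0.04478

α₂ = 0.0448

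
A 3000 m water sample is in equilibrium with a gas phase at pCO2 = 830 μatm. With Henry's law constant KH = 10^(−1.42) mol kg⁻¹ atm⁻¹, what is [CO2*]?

[CO2*] = 31.6 μmol/kg

KH = 10^(−1.42) = 3.802×10^-2 mol kg⁻¹ atm⁻¹
[CO2*] = KH · pCO2 = 3.802×10^-2 × 830×10^-6 atm = 3.16×10^-5 mol/kg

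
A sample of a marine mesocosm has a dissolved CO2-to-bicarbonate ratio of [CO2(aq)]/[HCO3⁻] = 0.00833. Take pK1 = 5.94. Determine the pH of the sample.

pH = 8.02

From K1 = [H⁺][HCO3⁻]/[CO2(aq)]:  pH = pK1 − log₁₀([CO2(aq)]/[HCO3⁻])
log₁₀(0.00833) = -2.079
pH = 5.94 − (-2.079) = 8.02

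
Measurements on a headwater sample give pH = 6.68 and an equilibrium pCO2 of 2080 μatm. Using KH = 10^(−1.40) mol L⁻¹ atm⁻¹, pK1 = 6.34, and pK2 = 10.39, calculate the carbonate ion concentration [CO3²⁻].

[CO2*] = KH · pCO2 = 10^(−1.40) × 2080×10^-6 = 8.281×10^-5 mol/L
α₀ = 1/(1 + K1/[H⁺] + K1K2/[H⁺]²) = 1/(1 + 10^+0.34 + 10^-3.37) = 0.3137
DIC = [CO2*]/α₀ = 8.281×10^-5 / 0.3137 = 0.2640 mmol/L
[CO3²⁻] = α₂·DIC; α₂ = 0.0001338, so [CO3²⁻] = 0.0001338 × 0.2640 = 3.53×10^-5 mmol/L = 0.0353 μmol/L

[CO3²⁻] = 0.0353 μmol/L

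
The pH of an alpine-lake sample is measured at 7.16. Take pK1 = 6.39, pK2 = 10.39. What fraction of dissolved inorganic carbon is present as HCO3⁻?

α₁ = 0.854

α₁ = 1 / (1 + [H⁺]/K1 + K2/[H⁺]) = 1 / (1 + 10^-0.77 + 10^-3.23)
   = 1 / (1 + 0.16982 + 0.00058884) = 1/1.1704 = 0.8544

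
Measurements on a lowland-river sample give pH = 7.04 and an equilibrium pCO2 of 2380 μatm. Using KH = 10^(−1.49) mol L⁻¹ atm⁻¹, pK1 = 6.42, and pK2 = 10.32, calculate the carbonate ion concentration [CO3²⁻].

[CO2*] = KH · pCO2 = 10^(−1.49) × 2380×10^-6 = 7.702×10^-5 mol/L
α₀ = 1/(1 + K1/[H⁺] + K1K2/[H⁺]²) = 1/(1 + 10^+0.62 + 10^-2.66) = 0.1934
DIC = [CO2*]/α₀ = 7.702×10^-5 / 0.1934 = 0.3982 mmol/L
[CO3²⁻] = α₂·DIC; α₂ = 0.0004231, so [CO3²⁻] = 0.0004231 × 0.3982 = 0.000168 mmol/L = 0.168 μmol/L

[CO3²⁻] = 0.168 μmol/L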